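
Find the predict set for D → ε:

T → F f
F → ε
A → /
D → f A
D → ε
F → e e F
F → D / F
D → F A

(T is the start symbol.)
{ '/' }

PREDICT(D → ε) = (FIRST(RHS) \ {ε}) ∪ (FOLLOW(D) if ε ∈ FIRST(RHS), i.e. RHS ⇒* ε)
The right-hand side is ε (FIRST(ε) = { ε }), so the predict set is FOLLOW(D) = { '/' }
PREDICT(D → ε) = { '/' }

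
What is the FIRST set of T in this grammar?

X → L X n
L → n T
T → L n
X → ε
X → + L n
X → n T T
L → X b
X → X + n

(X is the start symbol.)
{ '+', 'b', 'n' }

To compute FIRST(T), examine every production with T on the left-hand side, reading each right-hand side left to right until a non-nullable symbol is reached.

FIRST sets of the other non-terminals involved (by the same procedure, iterated to a fixed point):
  FIRST(L) = { '+', 'b', 'n' }

From T → L n:
  - L is a non-terminal: add FIRST(L) \ {ε} = { '+', 'b', 'n' }
    L is not nullable, so stop

Collecting: FIRST(T) = { '+', 'b', 'n' }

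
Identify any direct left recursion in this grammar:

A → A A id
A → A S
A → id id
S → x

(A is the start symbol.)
Yes, A is left-recursive

Direct left recursion occurs when N → N α for some non-terminal N (the right-hand side begins with the left-hand side itself).

A → A A id: LEFT RECURSIVE (starts with A)
A → A S: LEFT RECURSIVE (starts with A)
A → id id: starts with id
S → x: starts with x

The grammar has direct left recursion on: A.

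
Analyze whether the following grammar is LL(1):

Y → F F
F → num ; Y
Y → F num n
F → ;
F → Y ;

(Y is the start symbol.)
No. Predict set conflict for Y: { ';', 'num' }

A grammar is LL(1) if for each non-terminal N with multiple productions, the predict sets of those productions are pairwise disjoint, where PREDICT(N → α) = (FIRST(α) \ {ε}) ∪ (FOLLOW(N) if α ⇒* ε).

Relevant sets:
  FIRST(F) = { ';', 'num' }
  FIRST(Y) = { ';', 'num' }

For Y:
  PREDICT(Y → F F) = { ';', 'num' }
  PREDICT(Y → F num n) = { ';', 'num' }
For F:
  PREDICT(F → num ';' Y) = { 'num' }
  PREDICT(F → ';') = { ';' }
  PREDICT(F → Y ';') = { ';', 'num' }

Conflict found: Predict set conflict for Y: { ';', 'num' }
The grammar is NOT LL(1).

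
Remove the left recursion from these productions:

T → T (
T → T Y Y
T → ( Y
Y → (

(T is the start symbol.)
T is directly left-recursive. The standard transformation for
  A → A α₁ | ... | A α_m | β₁ | ... | β_n
is
  A  → β₁ A' | ... | β_n A'
  A' → α₁ A' | ... | α_m A' | ε

T → ( Y becomes T → ( Y T'
T → T ( becomes T' → ( T'
T → T Y Y becomes T' → Y Y T'
Add T' → ε

Productions for other non-terminals are unchanged:
  Y → (

Resulting grammar:
T → ( Y T'
T' → ( T'
T' → Y Y T'
T' → ε
Y → (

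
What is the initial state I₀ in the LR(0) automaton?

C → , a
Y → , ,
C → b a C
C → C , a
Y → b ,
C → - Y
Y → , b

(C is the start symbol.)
{ [C → . , a], [C → . - Y], [C → . C , a], [C → . b a C], [C' → . C] }

First, augment the grammar with C' → C
I₀ = CLOSURE({ [C' → . C] }):
  [C' → . C] has the dot before C: add [C → . , a], [C → . b a C], [C → . C , a], [C → . - Y]
No further items can be added.

I₀ = { [C → . , a], [C → . - Y], [C → . C , a], [C → . b a C], [C' → . C] }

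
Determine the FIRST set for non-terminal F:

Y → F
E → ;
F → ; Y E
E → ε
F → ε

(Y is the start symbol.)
To compute FIRST(F), examine every production with F on the left-hand side, reading each right-hand side left to right until a non-nullable symbol is reached.

From F → ; Y E:
  - ';' is a terminal: add ';' and stop
From F → ε:
  - ε-production, so ε ∈ FIRST(F)

Collecting: FIRST(F) = { ';', ε }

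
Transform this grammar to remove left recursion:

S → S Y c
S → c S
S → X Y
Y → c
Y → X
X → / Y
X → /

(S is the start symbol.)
S is directly left-recursive. The standard transformation for
  A → A α₁ | ... | A α_m | β₁ | ... | β_n
is
  A  → β₁ A' | ... | β_n A'
  A' → α₁ A' | ... | α_m A' | ε

S → c S becomes S → c S S'
S → X Y becomes S → X Y S'
S → S Y c becomes S' → Y c S'
Add S' → ε

Productions for other non-terminals are unchanged:
  Y → c
  Y → X
  X → / Y
  X → /

Resulting grammar:
S → c S S'
S → X Y S'
S' → Y c S'
S' → ε
Y → c
Y → X
X → / Y
X → /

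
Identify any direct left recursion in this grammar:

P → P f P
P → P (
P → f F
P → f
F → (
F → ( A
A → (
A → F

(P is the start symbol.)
Yes, P is left-recursive

P → P f P: LEFT RECURSIVE (starts with P)
P → P (: LEFT RECURSIVE (starts with P)
P → f F: starts with f
P → f: starts with f
F → (: starts with '('
F → ( A: starts with '('
A → (: starts with '('
A → F: starts with F

The grammar has direct left recursion on: P.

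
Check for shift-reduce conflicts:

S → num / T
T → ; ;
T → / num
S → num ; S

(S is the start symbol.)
Augment with S' → S and build the canonical LR(0) collection (I0 = CLOSURE({[S' → . S]}), then GOTO on every symbol after a dot until no new states appear). It has 11 states:
  I0: { [S → . num / T], [S → . num ; S], [S' → . S] }  — shift
  I1: { [S' → S .] }  — accept
  I2: { [S → num . / T], [S → num . ; S] }  — shift
  I3: { [S → num / . T], [T → . / num], [T → . ; ;] }  — shift
  I4: { [S → . num / T], [S → . num ; S], [S → num ; . S] }  — shift
  I5: { [S → num ; S .] }  — reduce
  I6: { [T → / . num] }  — shift
  I7: { [T → ; . ;] }  — shift
  I8: { [S → num / T .] }  — reduce
  I9: { [T → ; ; .] }  — reduce
  I10: { [T → / num .] }  — reduce

No state contains both a complete item and a shift item.

Answer: No shift-reduce conflicts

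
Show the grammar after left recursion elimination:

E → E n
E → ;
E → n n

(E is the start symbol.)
E is directly left-recursive. The standard transformation for
  A → A α₁ | ... | A α_m | β₁ | ... | β_n
is
  A  → β₁ A' | ... | β_n A'
  A' → α₁ A' | ... | α_m A' | ε

E → ; becomes E → ; E'
E → n n becomes E → n n E'
E → E n becomes E' → n E'
Add E' → ε

Resulting grammar:
E → ; E'
E → n n E'
E' → n E'
E' → ε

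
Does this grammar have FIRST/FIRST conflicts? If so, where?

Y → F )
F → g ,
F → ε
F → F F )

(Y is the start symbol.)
FIRST sets of the non-terminals at (or reachable through a nullable prefix from) the front of some alternative:
  FIRST(F) = { ')', 'g', ε }

Productions for F:
  F → g ,: FIRST = { 'g' }
  F → ε: FIRST = { ε }
  F → F F ): FIRST = { ')', 'g' }
Y has only one production, so no FIRST/FIRST conflict is possible there.

Conflict for F: F → g , and F → F F )
  Overlap: { 'g' }

Answer: Yes. F → g ',' / F → F F ')' on { 'g' }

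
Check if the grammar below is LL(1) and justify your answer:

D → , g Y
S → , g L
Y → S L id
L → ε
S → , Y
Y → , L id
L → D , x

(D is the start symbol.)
No. Predict set conflict for S: { ',' }

A grammar is LL(1) if for each non-terminal N with multiple productions, the predict sets of those productions are pairwise disjoint, where PREDICT(N → α) = (FIRST(α) \ {ε}) ∪ (FOLLOW(N) if α ⇒* ε).

Relevant sets:
  FIRST(S) = { ',' }
  FIRST(D) = { ',' }
  FOLLOW(L) = { ',', 'id' }

For S:
  PREDICT(S → ',' g L) = { ',' }
  PREDICT(S → ',' Y) = { ',' }
For Y:
  PREDICT(Y → S L id) = { ',' }
  PREDICT(Y → ',' L id) = { ',' }
For L:
  PREDICT(L → ε) = { ',', 'id' }
  PREDICT(L → D ',' x) = { ',' }
D has a single production, so nothing to check there.

Conflict found: Predict set conflict for S: { ',' }
The grammar is NOT LL(1).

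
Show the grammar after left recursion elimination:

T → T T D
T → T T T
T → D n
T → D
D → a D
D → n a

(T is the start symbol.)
T → D n T'
T → D T'
T' → T D T'
T' → T T T'
T' → ε
D → a D
D → n a

T is directly left-recursive. The standard transformation for
  A → A α₁ | ... | A α_m | β₁ | ... | β_n
is
  A  → β₁ A' | ... | β_n A'
  A' → α₁ A' | ... | α_m A' | ε

T → D n becomes T → D n T'
T → D becomes T → D T'
T → T T D becomes T' → T D T'
T → T T T becomes T' → T T T'
Add T' → ε

Productions for other non-terminals are unchanged:
  D → a D
  D → n a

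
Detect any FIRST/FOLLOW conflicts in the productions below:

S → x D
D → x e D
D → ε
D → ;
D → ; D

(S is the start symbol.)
No FIRST/FOLLOW conflicts.

Nullable non-terminals: D.

D: nullable alternative(s) D → ε; FOLLOW(D) = { $ }
  D → x e D: FIRST \ {ε} = { 'x' } — disjoint from FOLLOW(D)
  D → ε: FIRST \ {ε} = { } — this is the only nullable alternative, skip
  D → ;: FIRST \ {ε} = { ';' } — disjoint from FOLLOW(D)
  D → ; D: FIRST \ {ε} = { ';' } — disjoint from FOLLOW(D)

S has no nullable alternative, so no FIRST/FOLLOW check is needed there.

No FIRST/FOLLOW conflicts found.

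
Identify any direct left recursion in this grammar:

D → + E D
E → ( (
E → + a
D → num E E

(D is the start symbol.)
Direct left recursion occurs when N → N α for some non-terminal N (the right-hand side begins with the left-hand side itself).

D → + E D: starts with '+'
E → ( (: starts with '('
E → + a: starts with '+'
D → num E E: starts with num

No direct left recursion found.

Answer: No direct left recursion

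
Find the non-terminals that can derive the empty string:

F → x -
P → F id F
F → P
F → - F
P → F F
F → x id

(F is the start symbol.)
None

A non-terminal is nullable if it can derive ε (the empty string): either it has an ε-production, or it has a production whose right-hand side consists entirely of nullable non-terminals.

There are no ε-productions, so no non-terminal can derive ε.
No non-terminals are nullable.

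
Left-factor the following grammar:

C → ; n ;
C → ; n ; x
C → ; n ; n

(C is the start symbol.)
C → ; n ; C'
C' → ε
C' → x
C' → n

Left-factoring transforms A → αβ₁ | αβ₂ into A → αA' and A' → β₁ | β₂
(α is the longest common prefix among the alternatives). Repeat until
no nonterminal has two alternatives with a common prefix.

Round 1: C has alternatives sharing prefix '; n ;'. Introduce C': C → ; n ; C'
  Add: C' → ε
  Add: C' → x
  Add: C' → n

No remaining common prefixes — done.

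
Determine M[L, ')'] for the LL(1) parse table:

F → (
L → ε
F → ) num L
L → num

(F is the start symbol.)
To find M[L, ')'], we find productions for L where ')' is in the predict set (PREDICT(N → α) = (FIRST(α) \ {ε}) ∪ (FOLLOW(N) if α ⇒* ε)).

Relevant sets:
  FOLLOW(L) = { $ }

L → ε: PREDICT = { $ }
L → num: PREDICT = { 'num' }

M[L, ')'] is empty (no production applies)

Answer: Empty (error entry)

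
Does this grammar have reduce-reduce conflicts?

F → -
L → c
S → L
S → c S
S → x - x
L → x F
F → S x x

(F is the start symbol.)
Augment with F' → F and build the canonical LR(0) collection (I0 = CLOSURE({[F' → . F]}), then GOTO on every symbol after a dot until no new states appear). It has 13 states:
  I0: { [F → . -], [F → . S x x], [F' → . F], [L → . c], [L → . x F], [S → . L], [S → . c S], [S → . x - x] }  — shift
  I1: { [F → - .] }  — reduce
  I2: { [F' → F .] }  — accept
  I3: { [S → L .] }  — reduce
  I4: { [F → S . x x] }  — shift
  I5: { [L → . c], [L → . x F], [L → c .], [S → . L], [S → . c S], [S → . x - x], [S → c . S] }  — shift, reduce
  I6: { [F → . -], [F → . S x x], [L → . c], [L → . x F], [L → x . F], [S → . L], [S → . c S], [S → . x - x], [S → x . - x] }  — shift
  I7: { [F → - .], [S → x - . x] }  — shift, reduce
  I8: { [L → x F .] }  — reduce
  I9: { [S → x - x .] }  — reduce
  I10: { [S → c S .] }  — reduce
  I11: { [F → S x . x] }  — shift
  I12: { [F → S x x .] }  — reduce

No state contains more than one complete item.

Answer: No reduce-reduce conflicts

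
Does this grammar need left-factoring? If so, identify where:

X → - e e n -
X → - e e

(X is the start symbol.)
Left-factoring is needed when two productions for the same non-terminal
share a common prefix on the right-hand side.

Productions for X:
  X → - e e n -
  X → - e e

Found common prefix '- e e' in productions for X

Answer: Yes, X has productions with common prefix '- e e'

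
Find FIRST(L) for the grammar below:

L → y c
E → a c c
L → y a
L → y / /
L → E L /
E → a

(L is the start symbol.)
{ 'a', 'y' }

To compute FIRST(L), examine every production with L on the left-hand side, reading each right-hand side left to right until a non-nullable symbol is reached.

FIRST sets of the other non-terminals involved (by the same procedure, iterated to a fixed point):
  FIRST(E) = { 'a' }

From L → y c:
  - y is a terminal: add 'y' and stop
From L → y a:
  - y is a terminal: add 'y' and stop
From L → y / /:
  - y is a terminal: add 'y' and stop
From L → E L /:
  - E is a non-terminal: add FIRST(E) \ {ε} = { 'a' }
    E is not nullable, so stop

Collecting: FIRST(L) = { 'a', 'y' }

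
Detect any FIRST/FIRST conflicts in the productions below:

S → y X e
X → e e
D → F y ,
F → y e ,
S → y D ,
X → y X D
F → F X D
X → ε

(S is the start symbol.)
Yes. S → y X e / S → y D ',' on { 'y' }; F → y e ',' / F → F X D on { 'y' }

FIRST sets of the non-terminals at (or reachable through a nullable prefix from) the front of some alternative:
  FIRST(F) = { 'y' }

Productions for S:
  S → y X e: FIRST = { 'y' }
  S → y D ,: FIRST = { 'y' }
Productions for X:
  X → e e: FIRST = { 'e' }
  X → y X D: FIRST = { 'y' }
  X → ε: FIRST = { ε }
Productions for F:
  F → y e ,: FIRST = { 'y' }
  F → F X D: FIRST = { 'y' }
D has only one production, so no FIRST/FIRST conflict is possible there.

Conflict for S: S → y X e and S → y D ,
  Overlap: { 'y' }
Conflict for F: F → y e , and F → F X D
  Overlap: { 'y' }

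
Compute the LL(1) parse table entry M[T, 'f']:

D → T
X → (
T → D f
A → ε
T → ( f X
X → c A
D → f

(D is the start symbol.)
To find M[T, 'f'], we find productions for T where 'f' is in the predict set (PREDICT(N → α) = (FIRST(α) \ {ε}) ∪ (FOLLOW(N) if α ⇒* ε)).

Relevant sets:
  FIRST(D) = { '(', 'f' }

T → D f: PREDICT = { '(', 'f' }
  'f' is in predict set, so this production goes in M[T, 'f']
T → ( f X: PREDICT = { '(' }

M[T, 'f'] = T → D f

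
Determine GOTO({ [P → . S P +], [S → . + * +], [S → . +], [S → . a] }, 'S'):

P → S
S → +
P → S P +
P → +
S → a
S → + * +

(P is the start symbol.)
{ [P → . +], [P → . S P +], [P → . S], [P → S . P +], [S → . + * +], [S → . +], [S → . a] }

GOTO(I, 'S') = CLOSURE({ [A → αX.β] : [A → α.Xβ] ∈ I, X = 'S' })

Items with dot before 'S', with the dot advanced:
  [P → . S P +] → [P → S . P +]
Closure of the advanced items:
  [P → S . P +] has the dot before P: add [P → . S], [P → . S P +], [P → . +]
  [P → . S] has the dot before S: add [S → . +], [S → . a], [S → . + * +]

GOTO = { [P → . +], [P → . S P +], [P → . S], [P → S . P +], [S → . + * +], [S → . +], [S → . a] }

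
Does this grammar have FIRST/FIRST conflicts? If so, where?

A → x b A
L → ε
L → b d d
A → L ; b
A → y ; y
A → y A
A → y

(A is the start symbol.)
A FIRST/FIRST conflict occurs when two productions N → α and N → β for the same non-terminal have FIRST(α) ∩ FIRST(β) ≠ ∅ (with ε ∈ FIRST of a nullable right-hand side, so two nullable alternatives also conflict).

FIRST sets of the non-terminals at (or reachable through a nullable prefix from) the front of some alternative:
  FIRST(L) = { 'b', ε }

Productions for A:
  A → x b A: FIRST = { 'x' }
  A → L ; b: FIRST = { ';', 'b' }
  A → y ; y: FIRST = { 'y' }
  A → y A: FIRST = { 'y' }
  A → y: FIRST = { 'y' }
Productions for L:
  L → ε: FIRST = { ε }
  L → b d d: FIRST = { 'b' }

Conflict for A: A → y ; y and A → y A
  Overlap: { 'y' }
Conflict for A: A → y ; y and A → y
  Overlap: { 'y' }
Conflict for A: A → y A and A → y
  Overlap: { 'y' }

Answer: Yes. A → y ';' y / A → y A on { 'y' }; A → y ';' y / A → y on { 'y' }; A → y A / A → y on { 'y' }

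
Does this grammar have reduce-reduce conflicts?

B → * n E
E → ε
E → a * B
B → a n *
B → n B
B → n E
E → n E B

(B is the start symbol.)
No reduce-reduce conflicts

A reduce-reduce conflict occurs when an LR(0) state has two complete items [A → α .] and [B → β .] — both call for a reduction, and with no lookahead the parser cannot choose between them.

Augment with B' → B and build the canonical LR(0) collection (I0 = CLOSURE({[B' → . B]}), then GOTO on every symbol after a dot until no new states appear). It has 20 states:
  I0: { [B → . * n E], [B → . a n *], [B → . n B], [B → . n E], [B' → . B] }  — shift
  I1: { [B → * . n E] }  — shift
  I2: { [B' → B .] }  — accept
  I3: { [B → a . n *] }  — shift
  I4: { [B → . * n E], [B → . a n *], [B → . n B], [B → . n E], [B → n . B], [B → n . E], [E → . a * B], [E → . n E B], [E → .] }  — shift, reduce
  I5: { [B → n B .] }  — reduce
  I6: { [B → n E .] }  — reduce
  I7: { [B → a . n *], [E → a . * B] }  — shift
  I8: { [B → . * n E], [B → . a n *], [B → . n B], [B → . n E], [B → n . B], [B → n . E], [E → . a * B], [E → . n E B], [E → .], [E → n . E B] }  — shift, reduce
  I9: { [B → . * n E], [B → . a n *], [B → . n B], [B → . n E], [B → n E .], [E → n E . B] }  — shift, reduce
  I10: { [E → n E B .] }  — reduce
  I11: { [B → . * n E], [B → . a n *], [B → . n B], [B → . n E], [E → a * . B] }  — shift
  I12: { [B → a n . *] }  — shift
  I13: { [B → a n * .] }  — reduce
  I14: { [E → a * B .] }  — reduce
  I15: { [B → * n . E], [E → . a * B], [E → . n E B], [E → .] }  — shift, reduce
  I16: { [B → * n E .] }  — reduce
  I17: { [E → a . * B] }  — shift
  I18: { [E → . a * B], [E → . n E B], [E → .], [E → n . E B] }  — shift, reduce
  I19: { [B → . * n E], [B → . a n *], [B → . n B], [B → . n E], [E → n E . B] }  — shift

No state contains more than one complete item.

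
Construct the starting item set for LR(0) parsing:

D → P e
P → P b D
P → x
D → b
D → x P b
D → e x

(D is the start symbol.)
{ [D → . P e], [D → . b], [D → . e x], [D → . x P b], [D' → . D], [P → . P b D], [P → . x] }

First, augment the grammar with D' → D
I₀ = CLOSURE({ [D' → . D] }):
  [D' → . D] has the dot before D: add [D → . P e], [D → . b], [D → . x P b], [D → . e x]
  [D → . P e] has the dot before P: add [P → . P b D], [P → . x]
No further items can be added.

I₀ = { [D → . P e], [D → . b], [D → . e x], [D → . x P b], [D' → . D], [P → . P b D], [P → . x] }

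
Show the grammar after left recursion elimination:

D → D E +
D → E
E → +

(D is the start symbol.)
D → E D'
D' → E + D'
D' → ε
E → +

D is directly left-recursive. The standard transformation for
  A → A α₁ | ... | A α_m | β₁ | ... | β_n
is
  A  → β₁ A' | ... | β_n A'
  A' → α₁ A' | ... | α_m A' | ε

D → E becomes D → E D'
D → D E + becomes D' → E + D'
Add D' → ε

Productions for other non-terminals are unchanged:
  E → +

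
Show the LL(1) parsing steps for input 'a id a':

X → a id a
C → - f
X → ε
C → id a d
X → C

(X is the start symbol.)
Stack is shown with the top on the left.

Stack     Input     Action
--------------------------
X $       a id a $  output X → a id a
a id a $  a id a $  match 'a'
id a $    id a $    match 'id'
a $       a $       match 'a'
$         $         accept

The string is accepted.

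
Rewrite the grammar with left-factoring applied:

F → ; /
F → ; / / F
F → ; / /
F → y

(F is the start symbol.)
Left-factoring transforms A → αβ₁ | αβ₂ into A → αA' and A' → β₁ | β₂
(α is the longest common prefix among the alternatives). Repeat until
no nonterminal has two alternatives with a common prefix.

Round 1: F has alternatives sharing prefix '; /'. Introduce F': F → ; / F'
  Add: F' → ε
  Add: F' → / F
  Add: F' → /

Round 2: F' has alternatives sharing prefix '/'. Introduce F'': F' → / F''
  Add: F'' → F
  Add: F'' → ε

No remaining common prefixes — done.

Resulting grammar:
F → ; / F'
F' → ε
F' → / F''
F'' → F
F'' → ε
F → y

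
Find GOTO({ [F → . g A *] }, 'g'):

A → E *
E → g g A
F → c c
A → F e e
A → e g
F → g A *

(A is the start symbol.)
{ [A → . E *], [A → . F e e], [A → . e g], [E → . g g A], [F → . c c], [F → . g A *], [F → g . A *] }

GOTO(I, 'g') = CLOSURE({ [A → αX.β] : [A → α.Xβ] ∈ I, X = 'g' })

Items with dot before 'g', with the dot advanced:
  [F → . g A *] → [F → g . A *]
Closure of the advanced items:
  [F → g . A *] has the dot before A: add [A → . E *], [A → . F e e], [A → . e g]
  [A → . E *] has the dot before E: add [E → . g g A]
  [A → . F e e] has the dot before F: add [F → . c c], [F → . g A *]

GOTO = { [A → . E *], [A → . F e e], [A → . e g], [E → . g g A], [F → . c c], [F → . g A *], [F → g . A *] }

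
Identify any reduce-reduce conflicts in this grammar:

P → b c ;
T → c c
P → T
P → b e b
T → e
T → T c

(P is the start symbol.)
No reduce-reduce conflicts

Augment with P' → P and build the canonical LR(0) collection (I0 = CLOSURE({[P' → . P]}), then GOTO on every symbol after a dot until no new states appear). It has 12 states:
  I0: { [P → . T], [P → . b c ;], [P → . b e b], [P' → . P], [T → . T c], [T → . c c], [T → . e] }  — shift
  I1: { [P' → P .] }  — accept
  I2: { [P → T .], [T → T . c] }  — shift, reduce
  I3: { [P → b . c ;], [P → b . e b] }  — shift
  I4: { [T → c . c] }  — shift
  I5: { [T → e .] }  — reduce
  I6: { [T → c c .] }  — reduce
  I7: { [P → b c . ;] }  — shift
  I8: { [P → b e . b] }  — shift
  I9: { [P → b e b .] }  — reduce
  I10: { [P → b c ; .] }  — reduce
  I11: { [T → T c .] }  — reduce

No state contains more than one complete item.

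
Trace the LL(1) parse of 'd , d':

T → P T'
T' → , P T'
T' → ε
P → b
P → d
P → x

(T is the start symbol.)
Stack is shown with the top on the left.

Stack     Input    Action
-------------------------
T $       d , d $  output T → P T'
P T' $    d , d $  output P → d
d T' $    d , d $  match 'd'
T' $      , d $    output T' → , P T'
, P T' $  , d $    match ','
P T' $    d $      output P → d
d T' $    d $      match 'd'
T' $      $        output T' → ε
$         $        accept

The string is accepted.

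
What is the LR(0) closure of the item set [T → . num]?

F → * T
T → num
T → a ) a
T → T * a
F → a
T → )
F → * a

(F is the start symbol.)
Start with: [T → . num]
The dot precedes the terminal num, so nothing is added.

CLOSURE = { [T → . num] }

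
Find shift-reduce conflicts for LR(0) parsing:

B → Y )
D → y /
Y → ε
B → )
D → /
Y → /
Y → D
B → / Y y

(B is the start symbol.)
Yes — I0: [Y → .] vs [B → . )]; I2: [D → / .] vs [D → . /]

A shift-reduce conflict occurs when an LR(0) state has both:
  - a complete (reduce) item [A → α .] (dot at the end), and
  - a shift item [B → β . c γ] (dot before a terminal).

Augment with B' → B and build the canonical LR(0) collection (I0 = CLOSURE({[B' → . B]}), then GOTO on every symbol after a dot until no new states appear). It has 12 states:
  I0: { [B → . )], [B → . / Y y], [B → . Y )], [B' → . B], [D → . /], [D → . y /], [Y → . /], [Y → . D], [Y → .] }  — shift, reduce
  I1: { [B → ) .] }  — reduce
  I2: { [B → / . Y y], [D → . /], [D → . y /], [D → / .], [Y → . /], [Y → . D], [Y → .], [Y → / .] }  — shift, 3 reduces
  I3: { [B' → B .] }  — accept
  I4: { [Y → D .] }  — reduce
  I5: { [B → Y . )] }  — shift
  I6: { [D → y . /] }  — shift
  I7: { [D → y / .] }  — reduce
  I8: { [B → Y ) .] }  — reduce
  I9: { [D → / .], [Y → / .] }  — 2 reduces
  I10: { [B → / Y . y] }  — shift
  I11: { [B → / Y y .] }  — reduce

I0 contains reduce item [Y → .] and shift items [B → . )], [B → . / Y y], [D → . /], [D → . y /], [Y → . /] — shift-reduce conflict.
I2 contains reduce items [D → / .], [Y → .], [Y → / .] and shift items [D → . /], [D → . y /], [Y → . /] — shift-reduce conflict.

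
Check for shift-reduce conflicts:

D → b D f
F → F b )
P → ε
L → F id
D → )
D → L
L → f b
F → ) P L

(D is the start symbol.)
No shift-reduce conflicts

Augment with D' → D and build the canonical LR(0) collection (I0 = CLOSURE({[D' → . D]}), then GOTO on every symbol after a dot until no new states appear). It has 16 states:
  I0: { [D → . )], [D → . L], [D → . b D f], [D' → . D], [F → . ) P L], [F → . F b )], [L → . F id], [L → . f b] }  — shift
  I1: { [D → ) .], [F → ) . P L], [P → .] }  — 2 reduces
  I2: { [D' → D .] }  — accept
  I3: { [F → F . b )], [L → F . id] }  — shift
  I4: { [D → L .] }  — reduce
  I5: { [D → . )], [D → . L], [D → . b D f], [D → b . D f], [F → . ) P L], [F → . F b )], [L → . F id], [L → . f b] }  — shift
  I6: { [L → f . b] }  — shift
  I7: { [L → f b .] }  — reduce
  I8: { [D → b D . f] }  — shift
  I9: { [D → b D f .] }  — reduce
  I10: { [F → F b . )] }  — shift
  I11: { [L → F id .] }  — reduce
  I12: { [F → F b ) .] }  — reduce
  I13: { [F → ) P . L], [F → . ) P L], [F → . F b )], [L → . F id], [L → . f b] }  — shift
  I14: { [F → ) . P L], [P → .] }  — reduce
  I15: { [F → ) P L .] }  — reduce

No state contains both a complete item and a shift item.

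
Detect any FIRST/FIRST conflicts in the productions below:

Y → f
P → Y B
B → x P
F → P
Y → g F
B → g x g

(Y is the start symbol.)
A FIRST/FIRST conflict occurs when two productions N → α and N → β for the same non-terminal have FIRST(α) ∩ FIRST(β) ≠ ∅ (with ε ∈ FIRST of a nullable right-hand side, so two nullable alternatives also conflict).

Productions for Y:
  Y → f: FIRST = { 'f' }
  Y → g F: FIRST = { 'g' }
Productions for B:
  B → x P: FIRST = { 'x' }
  B → g x g: FIRST = { 'g' }
P, F have only one production, so no FIRST/FIRST conflict is possible there.

All alternatives of each non-terminal have pairwise disjoint FIRST sets.

Answer: No FIRST/FIRST conflicts.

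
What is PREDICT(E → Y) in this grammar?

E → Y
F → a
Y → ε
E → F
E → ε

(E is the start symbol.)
PREDICT(E → Y) = (FIRST(RHS) \ {ε}) ∪ (FOLLOW(E) if ε ∈ FIRST(RHS), i.e. RHS ⇒* ε)
FIRST(Y) = { ε }
FIRST(Y) = { ε }
ε ∈ FIRST(Y) (the right-hand side is nullable), so add FOLLOW(E) = { $ }
PREDICT(E → Y) = { $ }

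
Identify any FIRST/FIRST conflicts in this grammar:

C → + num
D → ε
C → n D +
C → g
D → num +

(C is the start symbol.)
A FIRST/FIRST conflict occurs when two productions N → α and N → β for the same non-terminal have FIRST(α) ∩ FIRST(β) ≠ ∅ (with ε ∈ FIRST of a nullable right-hand side, so two nullable alternatives also conflict).

Productions for C:
  C → + num: FIRST = { '+' }
  C → n D +: FIRST = { 'n' }
  C → g: FIRST = { 'g' }
Productions for D:
  D → ε: FIRST = { ε }
  D → num +: FIRST = { 'num' }

All alternatives of each non-terminal have pairwise disjoint FIRST sets.

Answer: No FIRST/FIRST conflicts.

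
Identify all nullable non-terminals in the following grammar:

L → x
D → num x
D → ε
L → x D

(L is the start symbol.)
{ 'D' }

A non-terminal is nullable if it can derive ε (the empty string): either it has an ε-production, or it has a production whose right-hand side consists entirely of nullable non-terminals.

ε-productions: D → ε
So D is immediately nullable.
No further non-terminal can be added: every production for the remaining non-terminals contains a terminal or a non-nullable non-terminal.
Nullable = { 'D' }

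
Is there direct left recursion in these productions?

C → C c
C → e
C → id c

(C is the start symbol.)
Yes, C is left-recursive

Direct left recursion occurs when N → N α for some non-terminal N (the right-hand side begins with the left-hand side itself).

C → C c: LEFT RECURSIVE (starts with C)
C → e: starts with e
C → id c: starts with id

The grammar has direct left recursion on: C.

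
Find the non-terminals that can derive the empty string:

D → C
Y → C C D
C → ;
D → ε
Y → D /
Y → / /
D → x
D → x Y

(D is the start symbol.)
{ 'D' }

A non-terminal is nullable if it can derive ε (the empty string): either it has an ε-production, or it has a production whose right-hand side consists entirely of nullable non-terminals.

ε-productions: D → ε
So D is immediately nullable.
No further non-terminal can be added: every production for the remaining non-terminals contains a terminal or a non-nullable non-terminal.
Nullable = { 'D' }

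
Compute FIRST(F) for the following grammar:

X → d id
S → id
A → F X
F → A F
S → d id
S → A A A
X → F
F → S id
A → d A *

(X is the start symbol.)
{ 'd', 'id' }

FIRST sets of the other non-terminals involved (by the same procedure, iterated to a fixed point):
  FIRST(A) = { 'd', 'id' }
  FIRST(S) = { 'd', 'id' }

From F → A F:
  - A is a non-terminal: add FIRST(A) \ {ε} = { 'd', 'id' }
    A is not nullable, so stop
From F → S id:
  - S is a non-terminal: add FIRST(S) \ {ε} = { 'd', 'id' }
    S is not nullable, so stop

Collecting: FIRST(F) = { 'd', 'id' }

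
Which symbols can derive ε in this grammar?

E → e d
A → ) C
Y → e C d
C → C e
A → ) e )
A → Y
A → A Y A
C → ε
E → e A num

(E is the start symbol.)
ε-productions: C → ε
So C is immediately nullable.
No further non-terminal can be added: every production for the remaining non-terminals contains a terminal or a non-nullable non-terminal.
Nullable = { 'C' }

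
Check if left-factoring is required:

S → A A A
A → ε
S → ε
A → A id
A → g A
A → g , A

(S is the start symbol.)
Yes, A has productions with common prefix 'g'

Left-factoring is needed when two productions for the same non-terminal
share a common prefix on the right-hand side.

Productions for S:
  S → A A A
  S → ε
Productions for A:
  A → ε
  A → A id
  A → g A
  A → g , A

Found common prefix 'g' in productions for A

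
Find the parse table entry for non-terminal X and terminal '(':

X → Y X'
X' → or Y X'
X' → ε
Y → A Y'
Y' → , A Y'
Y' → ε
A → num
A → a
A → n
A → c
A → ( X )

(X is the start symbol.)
To find M[X, '('], we find productions for X where '(' is in the predict set (PREDICT(N → α) = (FIRST(α) \ {ε}) ∪ (FOLLOW(N) if α ⇒* ε)).

Relevant sets:
  FIRST(Y) = { '(', 'a', 'c', 'n', 'num' }

X → Y X': PREDICT = { '(', 'a', 'c', 'n', 'num' }
  '(' is in predict set, so this production goes in M[X, '(']

M[X, '('] = X → Y X'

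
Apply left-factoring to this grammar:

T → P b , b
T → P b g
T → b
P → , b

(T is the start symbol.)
Left-factoring transforms A → αβ₁ | αβ₂ into A → αA' and A' → β₁ | β₂
(α is the longest common prefix among the alternatives). Repeat until
no nonterminal has two alternatives with a common prefix.

Round 1: T has alternatives sharing prefix 'P b'. Introduce T': T → P b T'
  Add: T' → , b
  Add: T' → g

No remaining common prefixes — done.

Resulting grammar:
T → P b T'
T' → , b
T' → g
T → b
P → , b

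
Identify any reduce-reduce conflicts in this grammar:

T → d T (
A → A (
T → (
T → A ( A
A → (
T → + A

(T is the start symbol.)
Yes — I1: [A → ( .] vs [T → ( .]

Augment with T' → T and build the canonical LR(0) collection (I0 = CLOSURE({[T' → . T]}), then GOTO on every symbol after a dot until no new states appear). It has 13 states:
  I0: { [A → . (], [A → . A (], [T → . (], [T → . + A], [T → . A ( A], [T → . d T (], [T' → . T] }  — shift
  I1: { [A → ( .], [T → ( .] }  — 2 reduces
  I2: { [A → . (], [A → . A (], [T → + . A] }  — shift
  I3: { [A → A . (], [T → A . ( A] }  — shift
  I4: { [T' → T .] }  — accept
  I5: { [A → . (], [A → . A (], [T → . (], [T → . + A], [T → . A ( A], [T → . d T (], [T → d . T (] }  — shift
  I6: { [T → d T . (] }  — shift
  I7: { [T → d T ( .] }  — reduce
  I8: { [A → . (], [A → . A (], [A → A ( .], [T → A ( . A] }  — shift, reduce
  I9: { [A → ( .] }  — reduce
  I10: { [A → A . (], [T → A ( A .] }  — shift, reduce
  I11: { [A → A ( .] }  — reduce
  I12: { [A → A . (], [T → + A .] }  — shift, reduce

I1 contains complete items [A → ( .], [T → ( .] — reduce-reduce conflict.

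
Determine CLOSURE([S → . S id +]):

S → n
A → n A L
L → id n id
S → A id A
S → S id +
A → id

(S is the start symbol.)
To compute CLOSURE, for each item [A → α.Bβ] where B is a non-terminal, add [B → .γ] for all productions B → γ; repeat for the newly added items until nothing changes.

Start with: [S → . S id +]
  [S → . S id +] has the dot before S: add [S → . n], [S → . A id A]
  [S → . A id A] has the dot before A: add [A → . n A L], [A → . id]
No further items can be added.

CLOSURE = { [A → . id], [A → . n A L], [S → . A id A], [S → . S id +], [S → . n] }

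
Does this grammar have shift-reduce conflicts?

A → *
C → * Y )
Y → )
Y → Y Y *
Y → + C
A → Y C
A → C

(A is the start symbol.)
Yes — I2: [A → * .] vs [Y → . )]

Augment with A' → A and build the canonical LR(0) collection (I0 = CLOSURE({[A' → . A]}), then GOTO on every symbol after a dot until no new states appear). It has 14 states:
  I0: { [A → . *], [A → . C], [A → . Y C], [A' → . A], [C → . * Y )], [Y → . )], [Y → . + C], [Y → . Y Y *] }  — shift
  I1: { [Y → ) .] }  — reduce
  I2: { [A → * .], [C → * . Y )], [Y → . )], [Y → . + C], [Y → . Y Y *] }  — shift, reduce
  I3: { [C → . * Y )], [Y → + . C] }  — shift
  I4: { [A' → A .] }  — accept
  I5: { [A → C .] }  — reduce
  I6: { [A → Y . C], [C → . * Y )], [Y → . )], [Y → . + C], [Y → . Y Y *], [Y → Y . Y *] }  — shift
  I7: { [C → * . Y )], [Y → . )], [Y → . + C], [Y → . Y Y *] }  — shift
  I8: { [A → Y C .] }  — reduce
  I9: { [Y → . )], [Y → . + C], [Y → . Y Y *], [Y → Y . Y *], [Y → Y Y . *] }  — shift
  I10: { [Y → Y Y * .] }  — reduce
  I11: { [C → * Y . )], [Y → . )], [Y → . + C], [Y → . Y Y *], [Y → Y . Y *] }  — shift
  I12: { [C → * Y ) .], [Y → ) .] }  — 2 reduces
  I13: { [Y → + C .] }  — reduce

I2 contains reduce item [A → * .] and shift items [Y → . )], [Y → . + C] — shift-reduce conflict.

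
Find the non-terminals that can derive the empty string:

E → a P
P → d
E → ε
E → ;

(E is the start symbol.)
{ 'E' }

A non-terminal is nullable if it can derive ε (the empty string): either it has an ε-production, or it has a production whose right-hand side consists entirely of nullable non-terminals.

ε-productions: E → ε
So E is immediately nullable.
No further non-terminal can be added: every production for the remaining non-terminals contains a terminal or a non-nullable non-terminal.
Nullable = { 'E' }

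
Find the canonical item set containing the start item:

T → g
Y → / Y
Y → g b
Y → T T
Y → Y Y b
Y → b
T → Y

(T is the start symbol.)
First, augment the grammar with T' → T
I₀ = CLOSURE({ [T' → . T] }):
  [T' → . T] has the dot before T: add [T → . g], [T → . Y]
  [T → . Y] has the dot before Y: add [Y → . / Y], [Y → . g b], [Y → . T T], [Y → . Y Y b], [Y → . b]
No further items can be added.

I₀ = { [T → . Y], [T → . g], [T' → . T], [Y → . / Y], [Y → . T T], [Y → . Y Y b], [Y → . b], [Y → . g b] }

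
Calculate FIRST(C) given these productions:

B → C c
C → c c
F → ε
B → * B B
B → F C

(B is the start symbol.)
To compute FIRST(C), examine every production with C on the left-hand side, reading each right-hand side left to right until a non-nullable symbol is reached.

From C → c c:
  - c is a terminal: add 'c' and stop

Collecting: FIRST(C) = { 'c' }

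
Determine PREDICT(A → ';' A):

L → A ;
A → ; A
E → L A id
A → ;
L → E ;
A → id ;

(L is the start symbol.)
PREDICT(A → ';' A) = (FIRST(RHS) \ {ε}) ∪ (FOLLOW(A) if ε ∈ FIRST(RHS), i.e. RHS ⇒* ε)
FIRST(';' A) = { ';' }
ε ∉ FIRST(';' A), so FOLLOW(A) is not added.
PREDICT(A → ';' A) = { ';' }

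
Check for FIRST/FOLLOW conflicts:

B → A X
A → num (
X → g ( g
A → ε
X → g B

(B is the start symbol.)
No FIRST/FOLLOW conflicts.

A FIRST/FOLLOW conflict occurs when a non-terminal N has a nullable alternative N → β (β ⇒* ε) and another alternative N → α with FIRST(α) ∩ FOLLOW(N) ≠ ∅: on such a lookahead the parser cannot decide between expanding α and letting N vanish via β.

Nullable non-terminals: A.

A: nullable alternative(s) A → ε; FOLLOW(A) = { 'g' }
  A → num (: FIRST \ {ε} = { 'num' } — disjoint from FOLLOW(A)
  A → ε: FIRST \ {ε} = { } — this is the only nullable alternative, skip

B, X have no nullable alternative, so no FIRST/FOLLOW check is needed there.

No FIRST/FOLLOW conflicts found.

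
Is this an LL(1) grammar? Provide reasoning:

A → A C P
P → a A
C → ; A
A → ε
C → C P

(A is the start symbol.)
No. Predict set conflict for A: { ';' }

A grammar is LL(1) if for each non-terminal N with multiple productions, the predict sets of those productions are pairwise disjoint, where PREDICT(N → α) = (FIRST(α) \ {ε}) ∪ (FOLLOW(N) if α ⇒* ε).

Relevant sets:
  FIRST(A) = { ';', ε }
  FIRST(C) = { ';' }
  FOLLOW(A) = { $, ';', 'a' }

For A:
  PREDICT(A → A C P) = { ';' }
  PREDICT(A → ε) = { $, ';', 'a' }
For C:
  PREDICT(C → ';' A) = { ';' }
  PREDICT(C → C P) = { ';' }
P has a single production, so nothing to check there.

Conflict found: Predict set conflict for A: { ';' }
The grammar is NOT LL(1).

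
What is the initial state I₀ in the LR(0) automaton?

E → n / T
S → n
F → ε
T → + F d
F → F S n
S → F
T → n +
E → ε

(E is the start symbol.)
First, augment the grammar with E' → E
I₀ = CLOSURE({ [E' → . E] }):
  [E' → . E] has the dot before E: add [E → . n / T], [E → .]
No further items can be added.

I₀ = { [E → . n / T], [E → .], [E' → . E] }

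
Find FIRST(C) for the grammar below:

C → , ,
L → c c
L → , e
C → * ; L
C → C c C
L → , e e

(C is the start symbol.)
To compute FIRST(C), examine every production with C on the left-hand side, reading each right-hand side left to right until a non-nullable symbol is reached.

From C → , ,:
  - ',' is a terminal: add ',' and stop
From C → * ; L:
  - '*' is a terminal: add '*' and stop
From C → C c C:
  - C is the symbol being defined: contributes nothing new
    C is not nullable, so stop

Collecting: FIRST(C) = { '*', ',' }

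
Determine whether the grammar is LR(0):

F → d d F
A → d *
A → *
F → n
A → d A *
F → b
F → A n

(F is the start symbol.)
No. Reduce-reduce conflict: [A → * .] and [A → d * .]

A grammar is LR(0) if no state in the canonical LR(0) collection has:
  - both a shift item (dot before a terminal) and a complete item (shift-reduce conflict), or
  - two or more complete items (reduce-reduce conflict; the accept item [F' → F .] counts as a complete item here).

Augment with F' → F and build the canonical LR(0) collection (I0 = CLOSURE({[F' → . F]}), then GOTO on every symbol after a dot until no new states appear). It has 14 states:
  I0: { [A → . *], [A → . d *], [A → . d A *], [F → . A n], [F → . b], [F → . d d F], [F → . n], [F' → . F] }  — shift
  I1: { [A → * .] }  — reduce
  I2: { [F → A . n] }  — shift
  I3: { [F' → F .] }  — accept
  I4: { [F → b .] }  — reduce
  I5: { [A → . *], [A → . d *], [A → . d A *], [A → d . *], [A → d . A *], [F → d . d F] }  — shift
  I6: { [F → n .] }  — reduce
  I7: { [A → * .], [A → d * .] }  — 2 reduces
  I8: { [A → d A . *] }  — shift
  I9: { [A → . *], [A → . d *], [A → . d A *], [A → d . *], [A → d . A *], [F → . A n], [F → . b], [F → . d d F], [F → . n], [F → d d . F] }  — shift
  I10: { [A → d A . *], [F → A . n] }  — shift
  I11: { [F → d d F .] }  — reduce
  I12: { [A → d A * .] }  — reduce
  I13: { [F → A n .] }  — reduce

Conflict in state I7:
  Reduce-reduce conflict: [A → * .] and [A → d * .]
So the grammar is NOT LR(0).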